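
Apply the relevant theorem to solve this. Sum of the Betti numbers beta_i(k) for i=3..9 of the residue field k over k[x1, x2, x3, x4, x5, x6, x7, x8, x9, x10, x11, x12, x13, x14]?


Koszul resolution: beta_i(k)=C(n,i), n=14
C(14,3)=364, C(14,4)=1001, C(14,5)=2002, C(14,6)=3003, C(14,7)=3432, C(14,8)=3003, C(14,9)=2002
Sum=14807


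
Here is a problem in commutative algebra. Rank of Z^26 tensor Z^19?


rank(M(x)N) = rank(M)*rank(N)
26*19 = 494


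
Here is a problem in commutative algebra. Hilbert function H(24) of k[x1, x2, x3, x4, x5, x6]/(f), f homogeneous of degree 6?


C(29,5)-C(23,5)=118755-33649=85106


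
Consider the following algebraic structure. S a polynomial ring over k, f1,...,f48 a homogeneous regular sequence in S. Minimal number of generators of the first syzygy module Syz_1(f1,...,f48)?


Regular sequence => Koszul complex is the minimal free resolution.
Syz_1 minimally generated by Koszul relations f_i*e_j - f_j*e_i (i<j): mu(Syz_1) = beta_2 = C(m,2) = m(m-1)/2
m=48
48*47/2 = 1128


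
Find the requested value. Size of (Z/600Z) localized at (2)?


2-primary part: 600=2^3*75
Size=2^3=8


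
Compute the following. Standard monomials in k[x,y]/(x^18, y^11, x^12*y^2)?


k[x,y]/I, I = (x^18, y^11, x^12*y^2)
Rect: 18x11=198. Corner: (18-12)x(11-2)=54.
dim = 198-54 = 144


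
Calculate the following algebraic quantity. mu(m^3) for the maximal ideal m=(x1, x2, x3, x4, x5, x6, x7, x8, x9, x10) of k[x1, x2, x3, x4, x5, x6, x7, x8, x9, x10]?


Graded Nakayama: mu(m^d) = dim_k (m^d/m^(d+1)) = #degree-3 monomials in 10 vars
C(n+d-1,d)=C(12,3)=220


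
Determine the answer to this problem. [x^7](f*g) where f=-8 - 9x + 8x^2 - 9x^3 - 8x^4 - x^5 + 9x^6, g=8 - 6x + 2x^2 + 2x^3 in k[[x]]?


[x^7] = sum a_i*b_j, i+j=7
  -8*2=-16
  -1*2=-2
  9*-6=-54
Sum=-72


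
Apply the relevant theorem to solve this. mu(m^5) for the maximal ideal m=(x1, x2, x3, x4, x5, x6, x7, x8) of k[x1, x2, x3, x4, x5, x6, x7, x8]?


Graded Nakayama: mu(m^d) = dim_k (m^d/m^(d+1)) = #degree-5 monomials in 8 vars
C(n+d-1,d)=C(12,5)=792


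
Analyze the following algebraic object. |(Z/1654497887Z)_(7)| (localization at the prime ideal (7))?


7-primary part: 1654497887=7^9*41
Size=7^9=40353607


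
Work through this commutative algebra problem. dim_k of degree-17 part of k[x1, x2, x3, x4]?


C(d+n-1,n-1)=C(20,3)=1140


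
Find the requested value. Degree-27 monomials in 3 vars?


C(d+n-1,n-1)=C(29,2)=406


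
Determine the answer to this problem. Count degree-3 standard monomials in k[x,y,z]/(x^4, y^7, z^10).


Need i<4, j<7, k<10 with i+j+k=3.
For each i, j ranges over max(0,3-i-9)..min(6,3-i):
  i=0: j in [0,3] -> 4
  i=1: j in [0,2] -> 3
  i=2: j in [0,1] -> 2
  i=3: j in [0,0] -> 1
H(3) = 4+3+2+1 = 10


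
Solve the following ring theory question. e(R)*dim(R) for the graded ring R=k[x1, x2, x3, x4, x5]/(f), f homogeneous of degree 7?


e(R)=deg(f)=7, dim(R)=5-1=4
e*dim=7*4=28


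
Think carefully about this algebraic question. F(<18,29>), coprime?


gcd(18,29)=1 => F=ab-a-b=18*29-18-29=522-47=475


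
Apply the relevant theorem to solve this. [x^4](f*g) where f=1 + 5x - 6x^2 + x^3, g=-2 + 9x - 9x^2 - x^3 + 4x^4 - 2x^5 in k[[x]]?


[x^4] = sum a_i*b_j, i+j=4
  1*4=4
  5*-1=-5
  -6*-9=54
  1*9=9
Sum=62


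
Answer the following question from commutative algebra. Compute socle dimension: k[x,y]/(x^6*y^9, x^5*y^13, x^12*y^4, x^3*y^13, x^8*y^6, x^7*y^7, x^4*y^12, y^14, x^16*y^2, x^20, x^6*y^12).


Socle = ann(m) = span of standard monomials u with x*u, y*u in I (staircase corners).
Redundant generators: x^5*y^13, x^6*y^12
Minimal generators: x^20, x^16*y^2, x^12*y^4, x^8*y^6, x^7*y^7, x^6*y^9, x^4*y^12, x^3*y^13, y^14
Corners: x^2y^13, x^3y^12, x^5y^11, x^6y^8, x^7y^6, x^11y^5, x^15y^3, x^19y
Socle dim=8


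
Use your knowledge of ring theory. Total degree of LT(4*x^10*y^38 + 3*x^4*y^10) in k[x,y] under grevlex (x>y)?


LT: 4*x^10*y^38
deg_x=10, deg_y=38
Total=10+38=48


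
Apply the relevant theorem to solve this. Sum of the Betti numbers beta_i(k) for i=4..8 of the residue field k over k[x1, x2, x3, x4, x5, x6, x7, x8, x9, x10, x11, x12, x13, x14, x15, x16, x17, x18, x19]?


Koszul resolution: beta_i(k)=C(n,i), n=19
C(19,4)=3876, C(19,5)=11628, C(19,6)=27132, C(19,7)=50388, C(19,8)=75582
Sum=168606


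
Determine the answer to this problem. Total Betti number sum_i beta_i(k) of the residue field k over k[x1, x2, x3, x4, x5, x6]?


Koszul resolution: beta_i(k)=C(n,i), n=6
sum_i C(6,i) = 2^6 = 64


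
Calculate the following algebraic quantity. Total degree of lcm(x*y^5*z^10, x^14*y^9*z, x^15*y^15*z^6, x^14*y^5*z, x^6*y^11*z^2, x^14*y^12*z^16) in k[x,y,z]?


lcm = componentwise max:
x: max(1,14,15,14,6,14)=15
y: max(5,9,15,5,11,12)=15
z: max(10,1,6,1,2,16)=16
Total=15+15+16=46


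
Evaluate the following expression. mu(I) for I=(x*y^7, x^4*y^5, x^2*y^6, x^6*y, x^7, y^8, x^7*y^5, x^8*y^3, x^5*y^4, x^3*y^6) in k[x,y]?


Remove redundant (divisible by others).
x^3*y^6 redundant.
x^8*y^3 redundant.
x^7*y^5 redundant.
Min: x^7, x^6*y, x^5*y^4, x^4*y^5, x^2*y^6, x*y^7, y^8
Count=7


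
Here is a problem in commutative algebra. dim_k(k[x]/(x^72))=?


Basis: 1,x,...,x^71
dim=72


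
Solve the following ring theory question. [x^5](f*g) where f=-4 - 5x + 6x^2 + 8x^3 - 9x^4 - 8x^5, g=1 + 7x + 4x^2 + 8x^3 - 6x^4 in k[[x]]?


[x^5] = sum a_i*b_j, i+j=5
  -5*-6=30
  6*8=48
  8*4=32
  -9*7=-63
  -8*1=-8
Sum=39


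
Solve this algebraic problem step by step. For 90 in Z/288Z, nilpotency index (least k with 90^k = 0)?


90^k mod 288:
k=1: 90
k=2: 36
k=3: 72
k=4: 144
k=5: 0
First zero at k = 5


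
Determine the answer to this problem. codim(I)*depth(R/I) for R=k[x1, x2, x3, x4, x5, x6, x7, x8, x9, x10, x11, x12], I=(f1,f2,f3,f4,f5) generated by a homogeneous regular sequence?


codim=5, depth=dim(R/I)=12-5=7
Product=5*7=35


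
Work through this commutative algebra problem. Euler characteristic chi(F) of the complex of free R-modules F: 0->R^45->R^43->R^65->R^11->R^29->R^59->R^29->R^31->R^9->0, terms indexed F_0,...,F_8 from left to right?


chi = sum (-1)^i * rank:
(-1)^0*45=45
(-1)^1*43=-43
(-1)^2*65=65
(-1)^3*11=-11
(-1)^4*29=29
(-1)^5*59=-59
(-1)^6*29=29
(-1)^7*31=-31
(-1)^8*9=9
chi=33


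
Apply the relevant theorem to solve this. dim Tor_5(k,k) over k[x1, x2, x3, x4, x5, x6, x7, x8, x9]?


Koszul: C(n,i)=C(9,5)=126


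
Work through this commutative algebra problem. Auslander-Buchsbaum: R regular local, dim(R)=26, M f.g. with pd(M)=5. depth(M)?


pd+depth=depth(R)=26
depth=26-5=21


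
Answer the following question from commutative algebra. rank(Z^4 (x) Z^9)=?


rank(M(x)N) = rank(M)*rank(N)
4*9 = 36


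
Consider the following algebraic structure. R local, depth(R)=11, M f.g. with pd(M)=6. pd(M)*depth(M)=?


pd+depth=11
depth=11-6=5
pd*depth=6*5=30


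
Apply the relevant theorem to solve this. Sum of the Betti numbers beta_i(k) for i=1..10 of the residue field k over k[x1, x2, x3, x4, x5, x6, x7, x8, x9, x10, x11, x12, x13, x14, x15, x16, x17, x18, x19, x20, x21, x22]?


Koszul resolution: beta_i(k)=C(n,i), n=22
C(22,1)=22, C(22,2)=231, C(22,3)=1540, C(22,4)=7315, C(22,5)=26334, C(22,6)=74613, C(22,7)=170544, C(22,8)=319770, C(22,9)=497420, C(22,10)=646646
Sum=1744435


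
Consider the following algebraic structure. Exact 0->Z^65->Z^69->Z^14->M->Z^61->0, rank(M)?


Alt sum=0:
(-1)^0*65 + (-1)^1*69 + (-1)^2*14 + (-1)^3*? + (-1)^4*61=0
rank(M)=71


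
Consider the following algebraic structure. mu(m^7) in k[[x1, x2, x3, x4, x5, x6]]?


C(n+d-1,d)=C(12,7)=792


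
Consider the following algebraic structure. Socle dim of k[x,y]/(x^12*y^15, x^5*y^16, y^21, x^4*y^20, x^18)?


Socle = ann(m) = span of standard monomials u with x*u, y*u in I (staircase corners).
Minimal generators: x^18, x^12*y^15, x^5*y^16, x^4*y^20, y^21
Corners: x^3y^20, x^4y^19, x^11y^15, x^17y^14
Socle dim=4


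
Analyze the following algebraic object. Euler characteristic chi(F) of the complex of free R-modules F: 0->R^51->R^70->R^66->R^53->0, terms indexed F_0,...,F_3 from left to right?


chi = sum (-1)^i * rank:
(-1)^0*51=51
(-1)^1*70=-70
(-1)^2*66=66
(-1)^3*53=-53
chi=-6


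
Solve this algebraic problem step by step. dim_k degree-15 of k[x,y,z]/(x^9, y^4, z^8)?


Need i<9, j<4, k<8 with i+j+k=15.
For each i, j ranges over max(0,15-i-7)..min(3,15-i):
  i=0: j in [8,3] -> 0
  i=1: j in [7,3] -> 0
  i=2: j in [6,3] -> 0
  i=3: j in [5,3] -> 0
  i=4: j in [4,3] -> 0
  i=5: j in [3,3] -> 1
  i=6: j in [2,3] -> 2
  i=7: j in [1,3] -> 3
  i=8: j in [0,3] -> 4
H(15) = 0+0+0+0+0+1+2+3+4 = 10


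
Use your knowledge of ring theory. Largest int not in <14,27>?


gcd(14,27)=1 => F=ab-a-b=14*27-14-27=378-41=337


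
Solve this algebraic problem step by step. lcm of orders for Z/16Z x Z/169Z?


Exponent = lcm of the cyclic orders; pairwise coprime => product.
2^4*13^2=16*169=2704


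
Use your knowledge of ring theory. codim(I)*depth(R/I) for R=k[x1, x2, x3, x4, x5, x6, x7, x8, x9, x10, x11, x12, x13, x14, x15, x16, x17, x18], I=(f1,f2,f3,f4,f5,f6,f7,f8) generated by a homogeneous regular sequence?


codim=8, depth=dim(R/I)=18-8=10
Product=8*10=80


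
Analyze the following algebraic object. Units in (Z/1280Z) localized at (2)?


Local ring = Z/256Z.
phi(256) = 2^7*(2-1) = 128


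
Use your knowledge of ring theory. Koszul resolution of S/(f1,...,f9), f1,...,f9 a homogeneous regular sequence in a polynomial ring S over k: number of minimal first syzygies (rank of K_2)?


Regular sequence => Koszul complex is the minimal free resolution.
Syz_1 minimally generated by Koszul relations f_i*e_j - f_j*e_i (i<j): mu(Syz_1) = beta_2 = C(m,2) = m(m-1)/2
m=9
9*8/2 = 36


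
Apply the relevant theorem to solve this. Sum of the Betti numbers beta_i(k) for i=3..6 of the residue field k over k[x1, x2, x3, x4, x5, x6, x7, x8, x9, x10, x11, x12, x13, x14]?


Koszul resolution: beta_i(k)=C(n,i), n=14
C(14,3)=364, C(14,4)=1001, C(14,5)=2002, C(14,6)=3003
Sum=6370


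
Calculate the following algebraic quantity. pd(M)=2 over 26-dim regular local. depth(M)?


pd+depth=depth(R)=26
depth=26-2=24


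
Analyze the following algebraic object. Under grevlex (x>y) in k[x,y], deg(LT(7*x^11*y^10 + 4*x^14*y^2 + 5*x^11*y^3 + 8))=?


LT: 7*x^11*y^10
deg_x=11, deg_y=10
Total=11+10=21


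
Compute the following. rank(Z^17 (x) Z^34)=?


rank(M(x)N) = rank(M)*rank(N)
17*34 = 578


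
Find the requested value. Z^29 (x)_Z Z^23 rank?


rank(M(x)N) = rank(M)*rank(N)
29*23 = 667


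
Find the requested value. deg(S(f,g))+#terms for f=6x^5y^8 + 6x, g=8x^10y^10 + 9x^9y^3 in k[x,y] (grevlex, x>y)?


LT(f)=6x^5y^8, LT(g)=8x^10y^10
lcm(LM)=x^10y^10
S(f,g) (scaled by 48 to clear denominators) = 8x^5y^2*f - 6*g = -54x^9y^3 + 48x^6y^2
2 terms, deg 12.
12+2=14


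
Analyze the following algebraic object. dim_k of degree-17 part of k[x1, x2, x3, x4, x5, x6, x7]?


C(d+n-1,n-1)=C(23,6)=100947


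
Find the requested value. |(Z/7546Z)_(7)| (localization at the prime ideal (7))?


7-primary part: 7546=7^3*22
Size=7^3=343


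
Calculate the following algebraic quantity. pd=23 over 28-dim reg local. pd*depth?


pd+depth=28
depth=28-23=5
pd*depth=23*5=115


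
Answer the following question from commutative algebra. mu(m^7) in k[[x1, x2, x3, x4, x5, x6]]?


C(n+d-1,d)=C(12,7)=792


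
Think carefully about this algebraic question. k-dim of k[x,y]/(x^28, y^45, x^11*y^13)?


k[x,y]/I, I = (x^28, y^45, x^11*y^13)
Rect: 28x45=1260. Corner: (28-11)x(45-13)=544.
dim = 1260-544 = 716


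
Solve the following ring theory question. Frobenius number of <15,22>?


gcd(15,22)=1 => F=ab-a-b=15*22-15-22=330-37=293


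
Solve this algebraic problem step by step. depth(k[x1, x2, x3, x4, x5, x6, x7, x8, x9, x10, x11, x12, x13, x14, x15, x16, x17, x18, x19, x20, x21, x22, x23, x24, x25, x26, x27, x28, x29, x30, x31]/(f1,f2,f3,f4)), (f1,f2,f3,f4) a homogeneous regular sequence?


depth(R)=31
depth(R/I)=31-4=27


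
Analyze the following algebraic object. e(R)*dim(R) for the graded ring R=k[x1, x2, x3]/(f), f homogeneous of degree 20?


e(R)=deg(f)=20, dim(R)=3-1=2
e*dim=20*2=40


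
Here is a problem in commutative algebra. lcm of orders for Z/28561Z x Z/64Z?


Exponent = lcm of the cyclic orders; pairwise coprime => product.
13^4*2^6=28561*64=1827904


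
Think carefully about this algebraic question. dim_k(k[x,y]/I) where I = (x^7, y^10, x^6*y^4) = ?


k[x,y]/I, I = (x^7, y^10, x^6*y^4)
Rect: 7x10=70. Corner: (7-6)x(10-4)=6.
dim = 70-6 = 64


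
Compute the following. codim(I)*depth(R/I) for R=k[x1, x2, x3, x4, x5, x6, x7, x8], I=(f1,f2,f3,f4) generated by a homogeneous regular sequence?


codim=4, depth=dim(R/I)=8-4=4
Product=4*4=16


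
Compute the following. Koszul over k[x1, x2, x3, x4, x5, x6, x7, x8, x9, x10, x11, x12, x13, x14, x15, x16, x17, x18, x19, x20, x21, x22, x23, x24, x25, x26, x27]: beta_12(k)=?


C(n,i)=C(27,12)=17383860


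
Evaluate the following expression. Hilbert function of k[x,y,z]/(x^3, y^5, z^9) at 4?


Need i<3, j<5, k<9 with i+j+k=4.
For each i, j ranges over max(0,4-i-8)..min(4,4-i):
  i=0: j in [0,4] -> 5
  i=1: j in [0,3] -> 4
  i=2: j in [0,2] -> 3
H(4) = 5+4+3 = 12


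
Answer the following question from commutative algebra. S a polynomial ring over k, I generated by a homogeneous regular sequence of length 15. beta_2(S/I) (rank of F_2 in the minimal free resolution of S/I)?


Regular sequence => Koszul complex is the minimal free resolution.
Syz_1 minimally generated by Koszul relations f_i*e_j - f_j*e_i (i<j): mu(Syz_1) = beta_2 = C(m,2) = m(m-1)/2
m=15
15*14/2 = 105


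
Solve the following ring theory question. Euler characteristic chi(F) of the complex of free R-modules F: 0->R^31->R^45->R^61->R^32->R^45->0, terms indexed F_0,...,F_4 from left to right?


chi = sum (-1)^i * rank:
(-1)^0*31=31
(-1)^1*45=-45
(-1)^2*61=61
(-1)^3*32=-32
(-1)^4*45=45
chi=60


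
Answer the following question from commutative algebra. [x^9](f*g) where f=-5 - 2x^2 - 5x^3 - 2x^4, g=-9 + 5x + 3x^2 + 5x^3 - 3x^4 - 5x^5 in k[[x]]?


[x^9] = sum a_i*b_j, i+j=9
  -2*-5=10
Sum=10


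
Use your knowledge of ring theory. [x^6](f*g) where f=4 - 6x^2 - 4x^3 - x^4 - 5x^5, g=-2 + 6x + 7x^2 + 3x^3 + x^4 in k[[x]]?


[x^6] = sum a_i*b_j, i+j=6
  -6*1=-6
  -4*3=-12
  -1*7=-7
  -5*6=-30
Sum=-55


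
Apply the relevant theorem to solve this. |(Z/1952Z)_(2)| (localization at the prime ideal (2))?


2-primary part: 1952=2^5*61
Size=2^5=32


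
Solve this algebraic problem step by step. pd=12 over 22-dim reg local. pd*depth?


pd+depth=22
depth=22-12=10
pd*depth=12*10=120


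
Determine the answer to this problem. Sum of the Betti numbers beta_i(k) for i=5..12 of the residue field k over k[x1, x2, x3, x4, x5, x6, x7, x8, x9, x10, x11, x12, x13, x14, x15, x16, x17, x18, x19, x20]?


Koszul resolution: beta_i(k)=C(n,i), n=20
C(20,5)=15504, C(20,6)=38760, C(20,7)=77520, C(20,8)=125970, C(20,9)=167960, C(20,10)=184756, C(20,11)=167960, C(20,12)=125970
Sum=904400


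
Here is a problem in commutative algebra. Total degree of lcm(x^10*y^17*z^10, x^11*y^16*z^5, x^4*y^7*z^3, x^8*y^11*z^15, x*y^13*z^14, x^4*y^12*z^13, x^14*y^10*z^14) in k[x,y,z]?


lcm = componentwise max:
x: max(10,11,4,8,1,4,14)=14
y: max(17,16,7,11,13,12,10)=17
z: max(10,5,3,15,14,13,14)=15
Total=14+17+15=46


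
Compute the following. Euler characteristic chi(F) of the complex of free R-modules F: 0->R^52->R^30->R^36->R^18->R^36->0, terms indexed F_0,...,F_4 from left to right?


chi = sum (-1)^i * rank:
(-1)^0*52=52
(-1)^1*30=-30
(-1)^2*36=36
(-1)^3*18=-18
(-1)^4*36=36
chi=76


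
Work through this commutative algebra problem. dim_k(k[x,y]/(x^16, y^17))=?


Basis: x^i*y^j, i<16, j<17
16*17=272


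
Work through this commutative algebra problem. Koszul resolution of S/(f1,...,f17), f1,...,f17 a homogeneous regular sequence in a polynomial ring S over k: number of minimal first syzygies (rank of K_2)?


Regular sequence => Koszul complex is the minimal free resolution.
Syz_1 minimally generated by Koszul relations f_i*e_j - f_j*e_i (i<j): mu(Syz_1) = beta_2 = C(m,2) = m(m-1)/2
m=17
17*16/2 = 136


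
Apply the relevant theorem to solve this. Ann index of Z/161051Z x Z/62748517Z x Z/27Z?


Exponent = lcm of the cyclic orders; pairwise coprime => product.
11^5*13^7*3^3=161051*62748517*27=272854208106909


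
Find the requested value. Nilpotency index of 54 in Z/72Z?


54^k mod 72:
k=1: 54
k=2: 36
k=3: 0
First zero at k = 3


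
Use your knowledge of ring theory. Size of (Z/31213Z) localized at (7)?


7-primary part: 31213=7^4*13
Size=7^4=2401


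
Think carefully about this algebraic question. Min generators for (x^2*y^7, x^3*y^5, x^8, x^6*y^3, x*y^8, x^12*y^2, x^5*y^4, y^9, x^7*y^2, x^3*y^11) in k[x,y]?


Remove redundant (divisible by others).
x^3*y^11 redundant.
x^12*y^2 redundant.
Min: x^8, x^7*y^2, x^6*y^3, x^5*y^4, x^3*y^5, x^2*y^7, x*y^8, y^9
Count=8


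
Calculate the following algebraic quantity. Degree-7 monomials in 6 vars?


C(d+n-1,n-1)=C(12,5)=792


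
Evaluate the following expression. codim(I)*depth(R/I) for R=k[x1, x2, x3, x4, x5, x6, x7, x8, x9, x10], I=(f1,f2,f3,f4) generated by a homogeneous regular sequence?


codim=4, depth=dim(R/I)=10-4=6
Product=4*6=24


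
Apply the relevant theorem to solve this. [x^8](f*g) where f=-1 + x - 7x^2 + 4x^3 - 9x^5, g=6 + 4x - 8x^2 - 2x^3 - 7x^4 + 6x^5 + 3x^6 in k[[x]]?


[x^8] = sum a_i*b_j, i+j=8
  -7*3=-21
  4*6=24
  -9*-2=18
Sum=21


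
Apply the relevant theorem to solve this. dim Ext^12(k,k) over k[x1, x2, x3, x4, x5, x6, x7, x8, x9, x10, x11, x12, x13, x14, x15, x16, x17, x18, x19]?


C(n,i)=C(19,12)=50388


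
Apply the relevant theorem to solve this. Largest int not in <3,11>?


gcd(3,11)=1 => F=ab-a-b=3*11-3-11=33-14=19


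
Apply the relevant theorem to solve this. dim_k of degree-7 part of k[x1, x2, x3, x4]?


C(d+n-1,n-1)=C(10,3)=120


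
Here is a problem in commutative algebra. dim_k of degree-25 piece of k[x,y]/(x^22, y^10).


k[x,y], I = (x^22, y^10), d = 25
Need i < 22 and d-i < 10.
Range: 16 <= i <= 21.
H(25) = 6


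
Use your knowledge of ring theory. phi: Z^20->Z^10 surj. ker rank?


rank(ker) = 20-10 = 10


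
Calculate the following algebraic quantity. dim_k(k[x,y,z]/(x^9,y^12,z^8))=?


Basis: x^iy^jz^k, i<9,j<12,k<8
9*12*8=864


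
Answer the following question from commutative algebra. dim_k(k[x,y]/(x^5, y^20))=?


Basis: x^i*y^j, i<5, j<20
5*20=100


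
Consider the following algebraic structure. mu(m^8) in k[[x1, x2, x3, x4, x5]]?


C(n+d-1,d)=C(12,8)=495


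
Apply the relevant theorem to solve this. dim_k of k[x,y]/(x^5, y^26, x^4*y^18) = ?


k[x,y]/I, I = (x^5, y^26, x^4*y^18)
Rect: 5x26=130. Corner: (5-4)x(26-18)=8.
dim = 130-8 = 122


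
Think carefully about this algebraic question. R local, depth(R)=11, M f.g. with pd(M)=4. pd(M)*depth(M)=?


pd+depth=11
depth=11-4=7
pd*depth=4*7=28


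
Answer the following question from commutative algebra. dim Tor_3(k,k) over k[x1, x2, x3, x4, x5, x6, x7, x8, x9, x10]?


Koszul: C(n,i)=C(10,3)=120


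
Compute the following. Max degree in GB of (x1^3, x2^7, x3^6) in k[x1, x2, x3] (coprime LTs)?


Pure powers, coprime LTs => already GB.
Degrees: 3, 7, 6
Max=7


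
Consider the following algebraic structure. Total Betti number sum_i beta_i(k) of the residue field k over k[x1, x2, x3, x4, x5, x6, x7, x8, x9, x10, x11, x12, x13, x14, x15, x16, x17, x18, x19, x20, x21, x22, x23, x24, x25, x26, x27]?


Koszul resolution: beta_i(k)=C(n,i), n=27
sum_i C(27,i) = 2^27 = 134217728


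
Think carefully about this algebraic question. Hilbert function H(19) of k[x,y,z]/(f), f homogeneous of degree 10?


C(21,2)-C(11,2)=210-55=155


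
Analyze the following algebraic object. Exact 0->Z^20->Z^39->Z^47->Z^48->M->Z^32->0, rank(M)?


Alt sum=0:
(-1)^0*20 + (-1)^1*39 + (-1)^2*47 + (-1)^3*48 + (-1)^4*? + (-1)^5*32=0
rank(M)=52


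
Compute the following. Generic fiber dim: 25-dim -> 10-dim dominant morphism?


dim(fiber)=dim(X)-dim(Y)=25-10=15


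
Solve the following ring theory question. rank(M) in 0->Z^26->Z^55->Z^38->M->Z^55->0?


Alt sum=0:
(-1)^0*26 + (-1)^1*55 + (-1)^2*38 + (-1)^3*? + (-1)^4*55=0
rank(M)=64


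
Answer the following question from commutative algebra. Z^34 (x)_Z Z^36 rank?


rank(M(x)N) = rank(M)*rank(N)
34*36 = 1224


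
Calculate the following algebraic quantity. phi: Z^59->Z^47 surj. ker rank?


rank(ker) = 59-47 = 12


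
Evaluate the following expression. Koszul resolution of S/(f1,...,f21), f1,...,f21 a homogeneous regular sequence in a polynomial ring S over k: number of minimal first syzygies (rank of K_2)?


Regular sequence => Koszul complex is the minimal free resolution.
Syz_1 minimally generated by Koszul relations f_i*e_j - f_j*e_i (i<j): mu(Syz_1) = beta_2 = C(m,2) = m(m-1)/2
m=21
21*20/2 = 210


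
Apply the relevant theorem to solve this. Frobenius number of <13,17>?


gcd(13,17)=1 => F=ab-a-b=13*17-13-17=221-30=191


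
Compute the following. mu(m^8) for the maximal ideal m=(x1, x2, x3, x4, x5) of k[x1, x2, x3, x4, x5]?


Graded Nakayama: mu(m^d) = dim_k (m^d/m^(d+1)) = #degree-8 monomials in 5 vars
C(n+d-1,d)=C(12,8)=495


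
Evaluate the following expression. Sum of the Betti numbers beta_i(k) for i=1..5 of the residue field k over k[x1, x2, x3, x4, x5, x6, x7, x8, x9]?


Koszul resolution: beta_i(k)=C(n,i), n=9
C(9,1)=9, C(9,2)=36, C(9,3)=84, C(9,4)=126, C(9,5)=126
Sum=381


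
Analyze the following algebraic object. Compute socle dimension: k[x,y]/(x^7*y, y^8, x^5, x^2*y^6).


Socle = ann(m) = span of standard monomials u with x*u, y*u in I (staircase corners).
Redundant generators: x^7*y
Minimal generators: x^5, x^2*y^6, y^8
Corners: xy^7, x^4y^5
Socle dim=2


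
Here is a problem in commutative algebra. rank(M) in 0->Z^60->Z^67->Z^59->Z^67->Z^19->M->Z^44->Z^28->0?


Alt sum=0:
(-1)^0*60 + (-1)^1*67 + (-1)^2*59 + (-1)^3*67 + (-1)^4*19 + (-1)^5*? + (-1)^6*44 + (-1)^7*28=0
rank(M)=20


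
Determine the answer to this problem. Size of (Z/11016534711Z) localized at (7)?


7-primary part: 11016534711=7^10*39
Size=7^10=282475249


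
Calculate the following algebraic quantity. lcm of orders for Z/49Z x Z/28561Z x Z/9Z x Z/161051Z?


Exponent = lcm of the cyclic orders; pairwise coprime => product.
7^2*13^4*3^2*11^5=49*28561*9*161051=2028501926451


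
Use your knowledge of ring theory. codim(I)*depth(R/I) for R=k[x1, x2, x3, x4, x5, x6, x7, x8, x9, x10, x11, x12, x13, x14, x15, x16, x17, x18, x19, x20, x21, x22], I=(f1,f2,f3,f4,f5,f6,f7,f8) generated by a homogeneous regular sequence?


codim=8, depth=dim(R/I)=22-8=14
Product=8*14=112


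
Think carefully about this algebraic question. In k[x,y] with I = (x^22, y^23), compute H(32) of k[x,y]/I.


k[x,y], I = (x^22, y^23), d = 32
Need i < 22 and d-i < 23.
Range: 10 <= i <= 21.
H(32) = 12


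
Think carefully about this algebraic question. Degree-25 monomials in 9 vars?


C(d+n-1,n-1)=C(33,8)=13884156


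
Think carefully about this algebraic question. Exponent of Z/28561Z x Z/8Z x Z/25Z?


Exponent = lcm of the cyclic orders; pairwise coprime => product.
13^4*2^3*5^2=28561*8*25=5712200


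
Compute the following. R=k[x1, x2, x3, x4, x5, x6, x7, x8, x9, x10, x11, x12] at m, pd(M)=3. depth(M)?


pd+depth=depth(R)=12
depth=12-3=9


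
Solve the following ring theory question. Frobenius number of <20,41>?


gcd(20,41)=1 => F=ab-a-b=20*41-20-41=820-61=759


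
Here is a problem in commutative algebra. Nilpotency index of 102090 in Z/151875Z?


102090^k mod 151875:
k=1: 102090
k=2: 98100
k=3: 87750
k=4: 50625
k=5: 0
First zero at k = 5


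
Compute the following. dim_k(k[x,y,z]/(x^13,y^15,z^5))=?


Basis: x^iy^jz^k, i<13,j<15,k<5
13*15*5=975


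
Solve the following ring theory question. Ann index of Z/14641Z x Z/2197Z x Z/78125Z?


Exponent = lcm of the cyclic orders; pairwise coprime => product.
11^4*13^3*5^7=14641*2197*78125=2512990390625


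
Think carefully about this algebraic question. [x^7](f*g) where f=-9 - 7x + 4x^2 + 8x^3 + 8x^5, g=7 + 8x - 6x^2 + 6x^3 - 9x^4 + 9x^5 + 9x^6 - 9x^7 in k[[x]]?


[x^7] = sum a_i*b_j, i+j=7
  -9*-9=81
  -7*9=-63
  4*9=36
  8*-9=-72
  8*-6=-48
Sum=-66


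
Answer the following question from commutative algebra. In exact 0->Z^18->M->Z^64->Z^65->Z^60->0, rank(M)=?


Alt sum=0:
(-1)^0*18 + (-1)^1*? + (-1)^2*64 + (-1)^3*65 + (-1)^4*60=0
rank(M)=77


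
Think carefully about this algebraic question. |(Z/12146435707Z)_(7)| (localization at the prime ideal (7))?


7-primary part: 12146435707=7^10*43
Size=7^10=282475249


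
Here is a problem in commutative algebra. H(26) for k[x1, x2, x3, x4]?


C(d+n-1,n-1)=C(29,3)=3654


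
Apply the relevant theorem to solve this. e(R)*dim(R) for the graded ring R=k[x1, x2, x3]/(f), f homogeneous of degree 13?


e(R)=deg(f)=13, dim(R)=3-1=2
e*dim=13*2=26


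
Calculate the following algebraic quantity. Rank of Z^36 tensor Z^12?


rank(M(x)N) = rank(M)*rank(N)
36*12 = 432


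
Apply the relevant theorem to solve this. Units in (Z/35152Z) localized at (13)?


Local ring = Z/2197Z.
phi(2197) = 13^2*(13-1) = 2028


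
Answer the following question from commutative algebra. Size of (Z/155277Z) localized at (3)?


3-primary part: 155277=3^7*71
Size=3^7=2187


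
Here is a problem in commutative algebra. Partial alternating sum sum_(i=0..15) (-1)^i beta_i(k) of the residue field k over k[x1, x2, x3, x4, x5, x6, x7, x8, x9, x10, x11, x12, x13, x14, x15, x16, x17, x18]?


Koszul resolution: beta_i(k)=C(n,i), n=18
sum_(i=0..p) (-1)^i C(n,i) = (-1)^p C(n-1,p)
(-1)^15*C(17,15) = (-1)^15*136 = -136


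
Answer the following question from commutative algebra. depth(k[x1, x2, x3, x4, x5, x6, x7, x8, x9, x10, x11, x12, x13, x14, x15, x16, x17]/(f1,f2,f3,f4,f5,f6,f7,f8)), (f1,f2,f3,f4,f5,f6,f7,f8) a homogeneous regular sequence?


depth(R)=17
depth(R/I)=17-8=9


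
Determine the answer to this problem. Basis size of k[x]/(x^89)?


Basis: 1,x,...,x^88
dim=89


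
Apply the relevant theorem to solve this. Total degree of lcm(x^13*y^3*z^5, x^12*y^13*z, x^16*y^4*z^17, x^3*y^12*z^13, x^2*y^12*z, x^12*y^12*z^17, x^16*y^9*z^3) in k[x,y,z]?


lcm = componentwise max:
x: max(13,12,16,3,2,12,16)=16
y: max(3,13,4,12,12,12,9)=13
z: max(5,1,17,13,1,17,3)=17
Total=16+13+17=46


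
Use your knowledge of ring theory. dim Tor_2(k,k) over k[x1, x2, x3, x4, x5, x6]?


Koszul: C(n,i)=C(6,2)=15


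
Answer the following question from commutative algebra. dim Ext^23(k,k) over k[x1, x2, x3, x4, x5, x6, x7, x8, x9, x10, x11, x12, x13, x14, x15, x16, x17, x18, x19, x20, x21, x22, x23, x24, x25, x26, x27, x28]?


C(n,i)=C(28,23)=98280


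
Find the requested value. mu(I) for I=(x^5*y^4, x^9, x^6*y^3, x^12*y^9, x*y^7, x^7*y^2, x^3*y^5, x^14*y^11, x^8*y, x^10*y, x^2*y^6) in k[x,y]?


Remove redundant (divisible by others).
x^10*y redundant.
x^14*y^11 redundant.
x^12*y^9 redundant.
Min: x^9, x^8*y, x^7*y^2, x^6*y^3, x^5*y^4, x^3*y^5, x^2*y^6, x*y^7
Count=8


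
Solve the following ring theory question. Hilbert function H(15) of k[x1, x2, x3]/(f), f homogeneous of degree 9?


C(17,2)-C(8,2)=136-28=108


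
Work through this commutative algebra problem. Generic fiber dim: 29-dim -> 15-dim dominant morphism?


dim(fiber)=dim(X)-dim(Y)=29-15=14


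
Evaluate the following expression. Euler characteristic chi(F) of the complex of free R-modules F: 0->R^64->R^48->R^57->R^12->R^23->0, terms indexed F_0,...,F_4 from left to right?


chi = sum (-1)^i * rank:
(-1)^0*64=64
(-1)^1*48=-48
(-1)^2*57=57
(-1)^3*12=-12
(-1)^4*23=23
chi=84


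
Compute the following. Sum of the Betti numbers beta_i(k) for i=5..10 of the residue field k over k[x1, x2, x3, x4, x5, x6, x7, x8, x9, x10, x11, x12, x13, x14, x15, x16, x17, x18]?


Koszul resolution: beta_i(k)=C(n,i), n=18
C(18,5)=8568, C(18,6)=18564, C(18,7)=31824, C(18,8)=43758, C(18,9)=48620, C(18,10)=43758
Sum=195092


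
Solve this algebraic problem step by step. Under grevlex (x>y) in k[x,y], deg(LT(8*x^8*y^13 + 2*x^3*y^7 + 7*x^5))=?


LT: 8*x^8*y^13
deg_x=8, deg_y=13
Total=8+13=21


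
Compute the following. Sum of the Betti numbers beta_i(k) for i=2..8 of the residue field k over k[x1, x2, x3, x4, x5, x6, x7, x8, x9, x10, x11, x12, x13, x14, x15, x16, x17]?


Koszul resolution: beta_i(k)=C(n,i), n=17
C(17,2)=136, C(17,3)=680, C(17,4)=2380, C(17,5)=6188, C(17,6)=12376, C(17,7)=19448, C(17,8)=24310
Sum=65518


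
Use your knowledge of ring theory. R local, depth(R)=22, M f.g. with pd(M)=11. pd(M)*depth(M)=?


pd+depth=22
depth=22-11=11
pd*depth=11*11=121


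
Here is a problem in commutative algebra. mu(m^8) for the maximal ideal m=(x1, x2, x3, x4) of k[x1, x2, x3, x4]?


Graded Nakayama: mu(m^d) = dim_k (m^d/m^(d+1)) = #degree-8 monomials in 4 vars
C(n+d-1,d)=C(11,8)=165


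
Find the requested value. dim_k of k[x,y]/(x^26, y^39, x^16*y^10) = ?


k[x,y]/I, I = (x^26, y^39, x^16*y^10)
Rect: 26x39=1014. Corner: (26-16)x(39-10)=290.
dim = 1014-290 = 724


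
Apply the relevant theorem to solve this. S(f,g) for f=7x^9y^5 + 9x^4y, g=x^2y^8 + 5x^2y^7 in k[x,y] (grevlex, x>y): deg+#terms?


LT(f)=7x^9y^5, LT(g)=x^2y^8
lcm(LM)=x^9y^8
S(f,g) (scaled by 7 to clear denominators) = y^3*f - 7x^7*g = -35x^9y^7 + 9x^4y^4
2 terms, deg 16.
16+2=18


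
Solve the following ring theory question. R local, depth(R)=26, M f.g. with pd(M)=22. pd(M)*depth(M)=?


pd+depth=26
depth=26-22=4
pd*depth=22*4=88


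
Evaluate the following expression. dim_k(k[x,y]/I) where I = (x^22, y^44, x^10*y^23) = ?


k[x,y]/I, I = (x^22, y^44, x^10*y^23)
Rect: 22x44=968. Corner: (22-10)x(44-23)=252.
dim = 968-252 = 716


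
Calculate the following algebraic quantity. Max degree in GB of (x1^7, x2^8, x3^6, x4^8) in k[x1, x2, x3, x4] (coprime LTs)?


Pure powers, coprime LTs => already GB.
Degrees: 7, 8, 6, 8
Max=8


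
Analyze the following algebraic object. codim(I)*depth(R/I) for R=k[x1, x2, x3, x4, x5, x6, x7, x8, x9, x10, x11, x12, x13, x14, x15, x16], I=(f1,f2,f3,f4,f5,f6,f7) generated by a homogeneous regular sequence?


codim=7, depth=dim(R/I)=16-7=9
Product=7*9=63


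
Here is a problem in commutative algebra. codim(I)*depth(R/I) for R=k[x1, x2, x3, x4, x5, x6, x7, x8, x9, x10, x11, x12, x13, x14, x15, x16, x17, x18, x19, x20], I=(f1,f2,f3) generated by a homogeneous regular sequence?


codim=3, depth=dim(R/I)=20-3=17
Product=3*17=51


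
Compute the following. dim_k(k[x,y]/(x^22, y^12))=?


Basis: x^i*y^j, i<22, j<12
22*12=264


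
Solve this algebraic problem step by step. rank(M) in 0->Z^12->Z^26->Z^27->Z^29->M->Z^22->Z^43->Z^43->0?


Alt sum=0:
(-1)^0*12 + (-1)^1*26 + (-1)^2*27 + (-1)^3*29 + (-1)^4*? + (-1)^5*22 + (-1)^6*43 + (-1)^7*43=0
rank(M)=38


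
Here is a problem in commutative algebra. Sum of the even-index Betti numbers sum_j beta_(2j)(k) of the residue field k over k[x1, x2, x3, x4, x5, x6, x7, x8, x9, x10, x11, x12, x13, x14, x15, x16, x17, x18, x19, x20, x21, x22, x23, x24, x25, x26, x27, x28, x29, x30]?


Koszul resolution: beta_i(k)=C(n,i), n=30
sum_even C(30,i) = 2^(n-1) = 2^29 = 536870912


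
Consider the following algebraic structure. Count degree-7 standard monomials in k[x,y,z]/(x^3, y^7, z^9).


Need i<3, j<7, k<9 with i+j+k=7.
For each i, j ranges over max(0,7-i-8)..min(6,7-i):
  i=0: j in [0,6] -> 7
  i=1: j in [0,6] -> 7
  i=2: j in [0,5] -> 6
H(7) = 7+7+6 = 20


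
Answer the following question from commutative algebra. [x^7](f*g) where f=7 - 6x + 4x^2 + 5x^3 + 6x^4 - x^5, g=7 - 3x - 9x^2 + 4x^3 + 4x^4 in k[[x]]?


[x^7] = sum a_i*b_j, i+j=7
  5*4=20
  6*4=24
  -1*-9=9
Sum=53


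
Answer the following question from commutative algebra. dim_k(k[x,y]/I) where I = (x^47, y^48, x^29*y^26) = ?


k[x,y]/I, I = (x^47, y^48, x^29*y^26)
Rect: 47x48=2256. Corner: (47-29)x(48-26)=396.
dim = 2256-396 = 1860


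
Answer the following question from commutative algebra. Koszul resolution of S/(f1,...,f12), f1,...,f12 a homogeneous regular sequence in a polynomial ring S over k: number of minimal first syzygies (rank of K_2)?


Regular sequence => Koszul complex is the minimal free resolution.
Syz_1 minimally generated by Koszul relations f_i*e_j - f_j*e_i (i<j): mu(Syz_1) = beta_2 = C(m,2) = m(m-1)/2
m=12
12*11/2 = 66


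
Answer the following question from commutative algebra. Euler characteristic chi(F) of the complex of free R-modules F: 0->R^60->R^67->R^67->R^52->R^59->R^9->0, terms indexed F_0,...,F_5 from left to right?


chi = sum (-1)^i * rank:
(-1)^0*60=60
(-1)^1*67=-67
(-1)^2*67=67
(-1)^3*52=-52
(-1)^4*59=59
(-1)^5*9=-9
chi=58


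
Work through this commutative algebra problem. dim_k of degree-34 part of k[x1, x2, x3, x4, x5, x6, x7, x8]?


C(d+n-1,n-1)=C(41,7)=22481940


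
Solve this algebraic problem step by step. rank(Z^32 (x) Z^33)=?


rank(M(x)N) = rank(M)*rank(N)
32*33 = 1056


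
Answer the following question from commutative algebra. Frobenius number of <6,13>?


gcd(6,13)=1 => F=ab-a-b=6*13-6-13=78-19=59


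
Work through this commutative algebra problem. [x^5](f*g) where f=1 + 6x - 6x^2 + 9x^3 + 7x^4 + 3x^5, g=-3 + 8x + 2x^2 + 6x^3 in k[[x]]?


[x^5] = sum a_i*b_j, i+j=5
  -6*6=-36
  9*2=18
  7*8=56
  3*-3=-9
Sum=29


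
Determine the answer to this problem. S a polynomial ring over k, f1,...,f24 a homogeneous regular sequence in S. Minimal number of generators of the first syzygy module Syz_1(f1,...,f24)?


Regular sequence => Koszul complex is the minimal free resolution.
Syz_1 minimally generated by Koszul relations f_i*e_j - f_j*e_i (i<j): mu(Syz_1) = beta_2 = C(m,2) = m(m-1)/2
m=24
24*23/2 = 276


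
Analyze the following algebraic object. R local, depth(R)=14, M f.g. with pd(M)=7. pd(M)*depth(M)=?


pd+depth=14
depth=14-7=7
pd*depth=7*7=49


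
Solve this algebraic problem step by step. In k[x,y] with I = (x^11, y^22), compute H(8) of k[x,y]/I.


k[x,y], I = (x^11, y^22), d = 8
Need i < 11 and d-i < 22.
Range: 0 <= i <= 8.
H(8) = 9


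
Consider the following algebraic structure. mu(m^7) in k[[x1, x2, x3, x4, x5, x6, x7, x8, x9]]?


C(n+d-1,d)=C(15,7)=6435


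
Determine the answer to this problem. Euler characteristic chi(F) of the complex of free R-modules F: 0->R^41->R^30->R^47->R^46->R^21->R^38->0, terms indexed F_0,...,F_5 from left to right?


chi = sum (-1)^i * rank:
(-1)^0*41=41
(-1)^1*30=-30
(-1)^2*47=47
(-1)^3*46=-46
(-1)^4*21=21
(-1)^5*38=-38
chi=-5


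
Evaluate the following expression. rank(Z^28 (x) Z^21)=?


rank(M(x)N) = rank(M)*rank(N)
28*21 = 588


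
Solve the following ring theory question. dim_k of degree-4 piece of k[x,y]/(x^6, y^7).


k[x,y], I = (x^6, y^7), d = 4
Need i < 6 and d-i < 7.
Range: 0 <= i <= 4.
H(4) = 5


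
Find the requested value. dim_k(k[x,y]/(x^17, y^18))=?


Basis: x^i*y^j, i<17, j<18
17*18=306


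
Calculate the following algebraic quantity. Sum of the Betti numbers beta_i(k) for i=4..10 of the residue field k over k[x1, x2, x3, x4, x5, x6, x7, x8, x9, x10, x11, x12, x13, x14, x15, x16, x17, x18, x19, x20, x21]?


Koszul resolution: beta_i(k)=C(n,i), n=21
C(21,4)=5985, C(21,5)=20349, C(21,6)=54264, C(21,7)=116280, C(21,8)=203490, C(21,9)=293930, C(21,10)=352716
Sum=1047014


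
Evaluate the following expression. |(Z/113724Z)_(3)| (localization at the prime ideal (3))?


3-primary part: 113724=3^7*52
Size=3^7=2187


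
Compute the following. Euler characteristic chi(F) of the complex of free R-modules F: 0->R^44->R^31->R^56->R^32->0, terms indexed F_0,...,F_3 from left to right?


chi = sum (-1)^i * rank:
(-1)^0*44=44
(-1)^1*31=-31
(-1)^2*56=56
(-1)^3*32=-32
chi=37


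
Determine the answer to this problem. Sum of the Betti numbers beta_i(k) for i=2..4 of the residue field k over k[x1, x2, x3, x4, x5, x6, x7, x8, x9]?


Koszul resolution: beta_i(k)=C(n,i), n=9
C(9,2)=36, C(9,3)=84, C(9,4)=126
Sum=246


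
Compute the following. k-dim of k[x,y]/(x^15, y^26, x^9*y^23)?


k[x,y]/I, I = (x^15, y^26, x^9*y^23)
Rect: 15x26=390. Corner: (15-9)x(26-23)=18.
dim = 390-18 = 372


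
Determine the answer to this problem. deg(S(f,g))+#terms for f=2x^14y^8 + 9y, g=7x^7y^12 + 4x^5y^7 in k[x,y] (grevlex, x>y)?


LT(f)=2x^14y^8, LT(g)=7x^7y^12
lcm(LM)=x^14y^12
S(f,g) (scaled by 14 to clear denominators) = 7y^4*f - 2x^7*g = -8x^12y^7 + 63y^5
2 terms, deg 19.
19+2=21


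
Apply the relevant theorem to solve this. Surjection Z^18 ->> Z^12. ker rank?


rank(ker) = 18-12 = 6


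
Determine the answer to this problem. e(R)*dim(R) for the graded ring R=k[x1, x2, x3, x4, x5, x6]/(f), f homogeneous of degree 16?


e(R)=deg(f)=16, dim(R)=6-1=5
e*dim=16*5=80


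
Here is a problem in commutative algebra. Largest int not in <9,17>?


gcd(9,17)=1 => F=ab-a-b=9*17-9-17=153-26=127


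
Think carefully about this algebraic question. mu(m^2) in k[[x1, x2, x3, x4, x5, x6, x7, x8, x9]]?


C(n+d-1,d)=C(10,2)=45


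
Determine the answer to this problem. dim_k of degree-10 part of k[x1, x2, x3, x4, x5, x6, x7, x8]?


C(d+n-1,n-1)=C(17,7)=19448


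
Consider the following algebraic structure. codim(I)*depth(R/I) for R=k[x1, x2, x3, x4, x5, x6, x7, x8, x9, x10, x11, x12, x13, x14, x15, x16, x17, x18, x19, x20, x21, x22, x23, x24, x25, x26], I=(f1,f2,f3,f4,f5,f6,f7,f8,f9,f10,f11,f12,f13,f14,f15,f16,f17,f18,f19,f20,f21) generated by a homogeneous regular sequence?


codim=21, depth=dim(R/I)=26-21=5
Product=21*5=105


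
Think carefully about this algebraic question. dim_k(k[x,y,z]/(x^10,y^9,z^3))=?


Basis: x^iy^jz^k, i<10,j<9,k<3
10*9*3=270


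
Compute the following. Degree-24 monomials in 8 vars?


C(d+n-1,n-1)=C(31,7)=2629575


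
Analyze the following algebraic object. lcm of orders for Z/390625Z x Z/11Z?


Exponent = lcm of the cyclic orders; pairwise coprime => product.
5^8*11^1=390625*11=4296875


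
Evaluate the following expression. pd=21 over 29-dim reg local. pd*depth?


pd+depth=29
depth=29-21=8
pd*depth=21*8=168


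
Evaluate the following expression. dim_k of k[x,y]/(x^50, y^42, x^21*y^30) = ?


k[x,y]/I, I = (x^50, y^42, x^21*y^30)
Rect: 50x42=2100. Corner: (50-21)x(42-30)=348.
dim = 2100-348 = 1752


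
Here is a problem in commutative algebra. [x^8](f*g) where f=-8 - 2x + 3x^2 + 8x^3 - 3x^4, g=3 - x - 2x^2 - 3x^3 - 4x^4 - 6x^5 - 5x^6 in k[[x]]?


[x^8] = sum a_i*b_j, i+j=8
  3*-5=-15
  8*-6=-48
  -3*-4=12
Sum=-51


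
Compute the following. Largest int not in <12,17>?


gcd(12,17)=1 => F=ab-a-b=12*17-12-17=204-29=175


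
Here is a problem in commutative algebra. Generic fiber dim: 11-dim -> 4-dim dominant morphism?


dim(fiber)=dim(X)-dim(Y)=11-4=7


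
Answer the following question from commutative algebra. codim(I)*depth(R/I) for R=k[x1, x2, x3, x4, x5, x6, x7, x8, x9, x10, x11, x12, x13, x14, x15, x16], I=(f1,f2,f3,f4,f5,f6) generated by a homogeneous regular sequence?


codim=6, depth=dim(R/I)=16-6=10
Product=6*10=60


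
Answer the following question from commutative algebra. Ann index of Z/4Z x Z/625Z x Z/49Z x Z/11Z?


Exponent = lcm of the cyclic orders; pairwise coprime => product.
2^2*5^4*7^2*11^1=4*625*49*11=1347500


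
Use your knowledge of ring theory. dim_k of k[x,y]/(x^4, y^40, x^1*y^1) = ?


k[x,y]/I, I = (x^4, y^40, x^1*y^1)
Rect: 4x40=160. Corner: (4-1)x(40-1)=117.
dim = 160-117 = 43
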